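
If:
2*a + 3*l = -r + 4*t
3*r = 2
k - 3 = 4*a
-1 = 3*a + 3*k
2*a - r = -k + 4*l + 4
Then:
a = -2/3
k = 1/3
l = -17/12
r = 2/3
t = -59/48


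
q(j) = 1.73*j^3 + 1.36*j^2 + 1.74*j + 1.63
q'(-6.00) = 172.26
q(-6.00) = -333.53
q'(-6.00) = 172.26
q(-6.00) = -333.53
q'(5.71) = 186.49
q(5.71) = 377.98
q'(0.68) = 5.99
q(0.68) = 3.99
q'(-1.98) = 16.70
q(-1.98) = -9.91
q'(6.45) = 235.20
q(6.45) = 533.65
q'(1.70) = 21.36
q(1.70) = 17.02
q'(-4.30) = 86.01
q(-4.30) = -118.25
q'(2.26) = 34.40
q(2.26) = 32.48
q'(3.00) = 56.61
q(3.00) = 65.80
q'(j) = 5.19*j^2 + 2.72*j + 1.74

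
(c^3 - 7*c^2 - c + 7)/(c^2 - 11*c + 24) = (c^3 - 7*c^2 - c + 7)/(c^2 - 11*c + 24)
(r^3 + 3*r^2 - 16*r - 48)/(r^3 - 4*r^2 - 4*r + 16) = (r^2 + 7*r + 12)/(r^2 - 4)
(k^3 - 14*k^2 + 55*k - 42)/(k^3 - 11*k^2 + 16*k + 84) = (k - 1)/(k + 2)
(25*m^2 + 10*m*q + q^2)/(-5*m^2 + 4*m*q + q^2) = (5*m + q)/(-m + q)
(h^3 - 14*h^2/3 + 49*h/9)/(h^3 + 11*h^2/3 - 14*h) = (h - 7/3)/(h + 6)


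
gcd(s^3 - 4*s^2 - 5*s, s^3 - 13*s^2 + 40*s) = s^2 - 5*s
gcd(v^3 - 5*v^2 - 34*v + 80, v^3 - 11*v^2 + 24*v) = v - 8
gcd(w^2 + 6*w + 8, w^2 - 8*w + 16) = 1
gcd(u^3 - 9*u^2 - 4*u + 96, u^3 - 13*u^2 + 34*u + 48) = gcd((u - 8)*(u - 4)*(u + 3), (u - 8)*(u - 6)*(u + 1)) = u - 8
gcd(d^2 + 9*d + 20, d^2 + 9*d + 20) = d^2 + 9*d + 20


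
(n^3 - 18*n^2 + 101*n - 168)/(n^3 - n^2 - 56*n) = (n^2 - 10*n + 21)/(n*(n + 7))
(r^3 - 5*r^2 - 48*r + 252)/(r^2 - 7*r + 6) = (r^2 + r - 42)/(r - 1)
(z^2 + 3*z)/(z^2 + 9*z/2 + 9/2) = 2*z/(2*z + 3)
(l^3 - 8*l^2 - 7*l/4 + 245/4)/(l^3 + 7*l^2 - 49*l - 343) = (l^2 - l - 35/4)/(l^2 + 14*l + 49)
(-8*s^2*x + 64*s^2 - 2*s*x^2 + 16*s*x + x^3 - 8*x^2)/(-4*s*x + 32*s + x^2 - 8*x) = 2*s + x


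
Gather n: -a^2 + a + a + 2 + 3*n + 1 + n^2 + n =-a^2 + 2*a + n^2 + 4*n + 3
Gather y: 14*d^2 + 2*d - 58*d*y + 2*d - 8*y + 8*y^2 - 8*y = 14*d^2 + 4*d + 8*y^2 + y*(-58*d - 16)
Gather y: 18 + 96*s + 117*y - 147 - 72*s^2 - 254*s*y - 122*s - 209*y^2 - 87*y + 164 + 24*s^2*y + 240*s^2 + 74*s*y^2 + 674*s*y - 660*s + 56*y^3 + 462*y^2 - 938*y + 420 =168*s^2 - 686*s + 56*y^3 + y^2*(74*s + 253) + y*(24*s^2 + 420*s - 908) + 455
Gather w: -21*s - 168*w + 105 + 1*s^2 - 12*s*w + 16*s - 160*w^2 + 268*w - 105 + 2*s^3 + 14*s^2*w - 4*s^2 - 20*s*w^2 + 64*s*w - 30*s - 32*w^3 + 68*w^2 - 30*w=2*s^3 - 3*s^2 - 35*s - 32*w^3 + w^2*(-20*s - 92) + w*(14*s^2 + 52*s + 70)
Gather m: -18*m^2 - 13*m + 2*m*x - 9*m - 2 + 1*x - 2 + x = -18*m^2 + m*(2*x - 22) + 2*x - 4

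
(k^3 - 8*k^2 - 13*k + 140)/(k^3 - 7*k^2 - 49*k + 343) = (k^2 - k - 20)/(k^2 - 49)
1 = 1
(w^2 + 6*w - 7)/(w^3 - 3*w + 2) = (w + 7)/(w^2 + w - 2)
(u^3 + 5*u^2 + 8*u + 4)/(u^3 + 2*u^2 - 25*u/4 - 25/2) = 4*(u^2 + 3*u + 2)/(4*u^2 - 25)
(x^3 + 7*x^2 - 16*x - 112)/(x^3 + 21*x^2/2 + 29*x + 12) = 2*(x^2 + 3*x - 28)/(2*x^2 + 13*x + 6)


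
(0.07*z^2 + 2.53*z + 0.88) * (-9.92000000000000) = -0.6944*z^2 - 25.0976*z - 8.7296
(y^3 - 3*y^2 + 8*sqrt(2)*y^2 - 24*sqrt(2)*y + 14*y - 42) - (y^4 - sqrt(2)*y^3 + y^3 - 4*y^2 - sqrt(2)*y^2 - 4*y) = -y^4 + sqrt(2)*y^3 + y^2 + 9*sqrt(2)*y^2 - 24*sqrt(2)*y + 18*y - 42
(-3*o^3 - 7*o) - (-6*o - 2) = -3*o^3 - o + 2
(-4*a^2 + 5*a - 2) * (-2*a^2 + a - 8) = 8*a^4 - 14*a^3 + 41*a^2 - 42*a + 16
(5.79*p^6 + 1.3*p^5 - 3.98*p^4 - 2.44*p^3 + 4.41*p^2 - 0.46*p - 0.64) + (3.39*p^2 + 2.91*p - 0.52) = 5.79*p^6 + 1.3*p^5 - 3.98*p^4 - 2.44*p^3 + 7.8*p^2 + 2.45*p - 1.16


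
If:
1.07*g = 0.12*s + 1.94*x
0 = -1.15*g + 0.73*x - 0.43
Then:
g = 0.634782608695652*x - 0.373913043478261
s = -10.5065217391304*x - 3.33405797101449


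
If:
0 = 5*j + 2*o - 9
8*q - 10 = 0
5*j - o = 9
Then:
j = 9/5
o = 0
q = 5/4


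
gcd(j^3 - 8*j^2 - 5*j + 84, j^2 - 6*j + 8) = j - 4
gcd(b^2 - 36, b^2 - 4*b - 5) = 1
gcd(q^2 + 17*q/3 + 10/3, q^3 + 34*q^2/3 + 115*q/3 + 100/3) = q + 5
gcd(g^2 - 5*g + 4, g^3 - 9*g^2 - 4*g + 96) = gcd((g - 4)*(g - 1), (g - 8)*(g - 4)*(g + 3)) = g - 4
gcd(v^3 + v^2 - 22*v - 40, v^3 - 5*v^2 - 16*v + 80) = v^2 - v - 20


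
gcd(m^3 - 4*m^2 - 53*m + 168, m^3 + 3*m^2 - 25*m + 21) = m^2 + 4*m - 21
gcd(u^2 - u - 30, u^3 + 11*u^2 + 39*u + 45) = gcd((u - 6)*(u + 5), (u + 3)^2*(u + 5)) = u + 5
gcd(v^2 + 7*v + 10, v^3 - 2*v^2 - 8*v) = v + 2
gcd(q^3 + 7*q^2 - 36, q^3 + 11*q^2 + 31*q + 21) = q + 3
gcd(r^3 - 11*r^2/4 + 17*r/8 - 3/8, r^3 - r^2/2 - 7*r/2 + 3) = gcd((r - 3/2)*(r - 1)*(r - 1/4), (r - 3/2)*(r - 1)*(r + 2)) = r^2 - 5*r/2 + 3/2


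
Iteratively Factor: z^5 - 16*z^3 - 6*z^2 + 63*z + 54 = (z + 1)*(z^4 - z^3 - 15*z^2 + 9*z + 54) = (z - 3)*(z + 1)*(z^3 + 2*z^2 - 9*z - 18) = (z - 3)*(z + 1)*(z + 2)*(z^2 - 9) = (z - 3)*(z + 1)*(z + 2)*(z + 3)*(z - 3)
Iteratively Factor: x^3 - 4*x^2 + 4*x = (x - 2)*(x^2 - 2*x) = (x - 2)^2*(x)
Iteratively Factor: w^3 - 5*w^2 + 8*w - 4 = (w - 2)*(w^2 - 3*w + 2) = (w - 2)*(w - 1)*(w - 2)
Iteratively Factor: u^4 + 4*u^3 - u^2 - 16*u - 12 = (u - 2)*(u^3 + 6*u^2 + 11*u + 6) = (u - 2)*(u + 2)*(u^2 + 4*u + 3) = (u - 2)*(u + 2)*(u + 3)*(u + 1)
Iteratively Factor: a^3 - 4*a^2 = (a)*(a^2 - 4*a) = a^2*(a - 4)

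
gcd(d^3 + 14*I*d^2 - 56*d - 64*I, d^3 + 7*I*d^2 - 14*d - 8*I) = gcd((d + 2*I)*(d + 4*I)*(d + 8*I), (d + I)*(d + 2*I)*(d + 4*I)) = d^2 + 6*I*d - 8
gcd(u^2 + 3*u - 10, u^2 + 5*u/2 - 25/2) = u + 5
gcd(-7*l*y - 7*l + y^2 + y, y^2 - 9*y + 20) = 1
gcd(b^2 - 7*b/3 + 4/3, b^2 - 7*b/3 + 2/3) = 1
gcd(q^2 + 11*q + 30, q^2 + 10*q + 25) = q + 5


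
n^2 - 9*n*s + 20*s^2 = (n - 5*s)*(n - 4*s)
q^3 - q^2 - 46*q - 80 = (q - 8)*(q + 2)*(q + 5)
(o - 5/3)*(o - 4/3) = o^2 - 3*o + 20/9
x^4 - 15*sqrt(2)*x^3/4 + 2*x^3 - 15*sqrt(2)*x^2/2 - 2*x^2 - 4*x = x*(x - 4*sqrt(2))*(sqrt(2)*x/2 + sqrt(2))*(sqrt(2)*x + 1/2)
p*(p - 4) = p^2 - 4*p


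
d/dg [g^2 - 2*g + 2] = 2*g - 2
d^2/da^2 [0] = 0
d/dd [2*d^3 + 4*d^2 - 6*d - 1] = 6*d^2 + 8*d - 6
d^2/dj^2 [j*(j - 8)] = 2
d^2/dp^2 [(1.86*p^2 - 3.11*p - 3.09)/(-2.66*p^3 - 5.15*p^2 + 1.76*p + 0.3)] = (-26.321232*p^6 + 132.030696*p^5 + 465.739932*p^4 + 816.870062*p^3 + 417.469446*p^2 - 124.42194*p + 25.072308)/(18.821096*p^9 + 109.31802*p^8 + 174.290382*p^7 - 14.438605*p^6 - 139.978152*p^5 + 32.41455*p^4 + 11.581624*p^3 - 1.39734*p^2 - 0.4752*p - 0.027)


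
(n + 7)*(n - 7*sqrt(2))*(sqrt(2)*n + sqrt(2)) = sqrt(2)*n^3 - 14*n^2 + 8*sqrt(2)*n^2 - 112*n + 7*sqrt(2)*n - 98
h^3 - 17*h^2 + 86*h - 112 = (h - 8)*(h - 7)*(h - 2)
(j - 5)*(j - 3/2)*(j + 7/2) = j^3 - 3*j^2 - 61*j/4 + 105/4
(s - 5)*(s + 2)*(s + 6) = s^3 + 3*s^2 - 28*s - 60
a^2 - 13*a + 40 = (a - 8)*(a - 5)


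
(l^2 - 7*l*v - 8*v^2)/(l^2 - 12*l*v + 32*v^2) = (-l - v)/(-l + 4*v)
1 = 1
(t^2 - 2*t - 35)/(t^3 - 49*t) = (t + 5)/(t*(t + 7))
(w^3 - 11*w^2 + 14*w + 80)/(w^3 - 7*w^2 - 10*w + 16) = (w - 5)/(w - 1)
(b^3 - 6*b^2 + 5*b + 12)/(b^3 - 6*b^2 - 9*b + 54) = (b^2 - 3*b - 4)/(b^2 - 3*b - 18)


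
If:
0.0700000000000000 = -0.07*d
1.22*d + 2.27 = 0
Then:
No Solution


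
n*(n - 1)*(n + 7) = n^3 + 6*n^2 - 7*n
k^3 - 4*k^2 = k^2*(k - 4)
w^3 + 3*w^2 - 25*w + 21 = (w - 3)*(w - 1)*(w + 7)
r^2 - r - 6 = (r - 3)*(r + 2)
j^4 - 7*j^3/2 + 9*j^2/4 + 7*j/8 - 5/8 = (j - 5/2)*(j - 1)*(j - 1/2)*(j + 1/2)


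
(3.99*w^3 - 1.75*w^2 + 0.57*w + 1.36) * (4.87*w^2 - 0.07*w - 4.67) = 19.4313*w^5 - 8.8018*w^4 - 15.7349*w^3 + 14.7558*w^2 - 2.7571*w - 6.3512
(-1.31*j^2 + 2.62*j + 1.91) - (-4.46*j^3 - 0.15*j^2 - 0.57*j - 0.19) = 4.46*j^3 - 1.16*j^2 + 3.19*j + 2.1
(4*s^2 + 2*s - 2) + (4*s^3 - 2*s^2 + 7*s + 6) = 4*s^3 + 2*s^2 + 9*s + 4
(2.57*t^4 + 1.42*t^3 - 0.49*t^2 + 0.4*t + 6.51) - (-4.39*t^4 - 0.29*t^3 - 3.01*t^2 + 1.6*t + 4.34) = 6.96*t^4 + 1.71*t^3 + 2.52*t^2 - 1.2*t + 2.17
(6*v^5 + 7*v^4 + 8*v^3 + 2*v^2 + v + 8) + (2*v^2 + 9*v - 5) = 6*v^5 + 7*v^4 + 8*v^3 + 4*v^2 + 10*v + 3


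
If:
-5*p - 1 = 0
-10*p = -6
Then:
No Solution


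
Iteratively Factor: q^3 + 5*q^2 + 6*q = (q)*(q^2 + 5*q + 6) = q*(q + 3)*(q + 2)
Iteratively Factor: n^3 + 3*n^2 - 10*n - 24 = (n - 3)*(n^2 + 6*n + 8) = (n - 3)*(n + 2)*(n + 4)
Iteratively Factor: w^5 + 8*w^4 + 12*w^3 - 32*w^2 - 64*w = (w)*(w^4 + 8*w^3 + 12*w^2 - 32*w - 64) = w*(w + 2)*(w^3 + 6*w^2 - 32) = w*(w + 2)*(w + 4)*(w^2 + 2*w - 8) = w*(w + 2)*(w + 4)^2*(w - 2)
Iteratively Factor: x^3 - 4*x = (x - 2)*(x^2 + 2*x) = x*(x - 2)*(x + 2)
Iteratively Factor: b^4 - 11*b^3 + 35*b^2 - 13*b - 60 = (b - 4)*(b^3 - 7*b^2 + 7*b + 15) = (b - 5)*(b - 4)*(b^2 - 2*b - 3) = (b - 5)*(b - 4)*(b - 3)*(b + 1)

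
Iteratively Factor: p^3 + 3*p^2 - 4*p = (p - 1)*(p^2 + 4*p) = (p - 1)*(p + 4)*(p)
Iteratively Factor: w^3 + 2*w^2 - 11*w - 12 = (w - 3)*(w^2 + 5*w + 4) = (w - 3)*(w + 1)*(w + 4)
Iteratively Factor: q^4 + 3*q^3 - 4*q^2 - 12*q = (q + 2)*(q^3 + q^2 - 6*q) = (q + 2)*(q + 3)*(q^2 - 2*q) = q*(q + 2)*(q + 3)*(q - 2)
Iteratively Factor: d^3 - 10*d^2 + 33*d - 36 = (d - 4)*(d^2 - 6*d + 9) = (d - 4)*(d - 3)*(d - 3)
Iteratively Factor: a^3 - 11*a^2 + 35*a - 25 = (a - 1)*(a^2 - 10*a + 25) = (a - 5)*(a - 1)*(a - 5)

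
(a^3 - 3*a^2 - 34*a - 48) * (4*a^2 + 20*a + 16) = 4*a^5 + 8*a^4 - 180*a^3 - 920*a^2 - 1504*a - 768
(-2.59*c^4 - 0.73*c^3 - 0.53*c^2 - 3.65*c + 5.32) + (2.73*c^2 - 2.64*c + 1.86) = -2.59*c^4 - 0.73*c^3 + 2.2*c^2 - 6.29*c + 7.18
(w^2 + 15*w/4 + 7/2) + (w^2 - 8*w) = 2*w^2 - 17*w/4 + 7/2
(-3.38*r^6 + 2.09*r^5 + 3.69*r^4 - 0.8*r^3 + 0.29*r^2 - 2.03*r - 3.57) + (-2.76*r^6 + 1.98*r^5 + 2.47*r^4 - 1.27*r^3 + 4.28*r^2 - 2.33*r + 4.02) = -6.14*r^6 + 4.07*r^5 + 6.16*r^4 - 2.07*r^3 + 4.57*r^2 - 4.36*r + 0.45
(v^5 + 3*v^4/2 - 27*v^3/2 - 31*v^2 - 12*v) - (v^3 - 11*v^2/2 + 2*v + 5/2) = v^5 + 3*v^4/2 - 29*v^3/2 - 51*v^2/2 - 14*v - 5/2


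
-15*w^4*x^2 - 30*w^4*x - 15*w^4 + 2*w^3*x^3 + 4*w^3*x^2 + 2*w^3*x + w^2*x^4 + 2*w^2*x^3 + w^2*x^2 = (-3*w + x)*(5*w + x)*(w*x + w)^2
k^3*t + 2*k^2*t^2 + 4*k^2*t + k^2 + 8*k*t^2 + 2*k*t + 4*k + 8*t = (k + 4)*(k + 2*t)*(k*t + 1)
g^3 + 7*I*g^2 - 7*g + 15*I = (g - I)*(g + 3*I)*(g + 5*I)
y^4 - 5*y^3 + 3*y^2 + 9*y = y*(y - 3)^2*(y + 1)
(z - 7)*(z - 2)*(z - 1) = z^3 - 10*z^2 + 23*z - 14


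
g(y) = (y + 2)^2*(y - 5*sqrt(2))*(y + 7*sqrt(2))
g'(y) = (y + 2)^2*(y - 5*sqrt(2)) + (y + 2)^2*(y + 7*sqrt(2)) + (y - 5*sqrt(2))*(y + 7*sqrt(2))*(2*y + 4) = 4*y^3 + 6*sqrt(2)*y^2 + 12*y^2 - 132*y + 16*sqrt(2)*y - 280 + 8*sqrt(2)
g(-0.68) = -124.51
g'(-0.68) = -186.10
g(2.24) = -1054.33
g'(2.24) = -365.94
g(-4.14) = -295.71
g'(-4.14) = 251.39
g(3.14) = -1354.25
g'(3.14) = -286.30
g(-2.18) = -2.31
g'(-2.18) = 25.66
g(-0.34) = -195.22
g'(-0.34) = -229.29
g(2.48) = -1140.70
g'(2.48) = -352.93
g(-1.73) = -5.24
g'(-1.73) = -38.87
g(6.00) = -1089.88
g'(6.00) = 676.55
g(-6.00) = -815.53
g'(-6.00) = 261.02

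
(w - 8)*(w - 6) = w^2 - 14*w + 48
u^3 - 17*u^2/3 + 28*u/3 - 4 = (u - 3)*(u - 2)*(u - 2/3)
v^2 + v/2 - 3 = (v - 3/2)*(v + 2)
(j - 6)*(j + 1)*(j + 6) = j^3 + j^2 - 36*j - 36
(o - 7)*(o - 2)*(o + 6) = o^3 - 3*o^2 - 40*o + 84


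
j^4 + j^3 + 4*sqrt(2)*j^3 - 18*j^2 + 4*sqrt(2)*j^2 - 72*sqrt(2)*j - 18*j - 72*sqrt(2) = (j + 1)*(j - 3*sqrt(2))*(j + 3*sqrt(2))*(j + 4*sqrt(2))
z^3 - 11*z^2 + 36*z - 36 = (z - 6)*(z - 3)*(z - 2)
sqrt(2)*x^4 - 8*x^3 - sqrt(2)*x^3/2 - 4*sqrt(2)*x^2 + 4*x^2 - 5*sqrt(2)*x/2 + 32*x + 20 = (x - 5/2)*(x + 1)*(x - 4*sqrt(2))*(sqrt(2)*x + sqrt(2))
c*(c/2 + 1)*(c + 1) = c^3/2 + 3*c^2/2 + c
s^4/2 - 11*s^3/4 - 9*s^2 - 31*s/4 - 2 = (s/2 + 1/2)*(s - 8)*(s + 1/2)*(s + 1)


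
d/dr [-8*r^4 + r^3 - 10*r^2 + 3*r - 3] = -32*r^3 + 3*r^2 - 20*r + 3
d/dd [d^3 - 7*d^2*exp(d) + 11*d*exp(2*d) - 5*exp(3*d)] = -7*d^2*exp(d) + 3*d^2 + 22*d*exp(2*d) - 14*d*exp(d) - 15*exp(3*d) + 11*exp(2*d)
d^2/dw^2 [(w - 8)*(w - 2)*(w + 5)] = 6*w - 10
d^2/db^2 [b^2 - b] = 2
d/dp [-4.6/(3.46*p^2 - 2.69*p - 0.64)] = (31.832*p - 12.374)/(-3.46*p^2 + 2.69*p + 0.64)^2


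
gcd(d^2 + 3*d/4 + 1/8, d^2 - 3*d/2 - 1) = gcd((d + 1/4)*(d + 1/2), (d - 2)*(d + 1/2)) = d + 1/2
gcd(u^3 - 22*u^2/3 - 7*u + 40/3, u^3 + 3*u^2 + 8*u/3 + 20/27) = u + 5/3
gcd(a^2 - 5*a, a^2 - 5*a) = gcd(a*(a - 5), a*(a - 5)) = a^2 - 5*a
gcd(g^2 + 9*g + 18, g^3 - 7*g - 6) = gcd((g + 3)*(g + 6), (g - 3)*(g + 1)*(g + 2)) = 1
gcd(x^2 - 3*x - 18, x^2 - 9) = x + 3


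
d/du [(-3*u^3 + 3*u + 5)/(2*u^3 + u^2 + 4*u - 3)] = (-3*u^4 - 36*u^3 - 6*u^2 - 10*u - 29)/(4*u^6 + 4*u^5 + 17*u^4 - 4*u^3 + 10*u^2 - 24*u + 9)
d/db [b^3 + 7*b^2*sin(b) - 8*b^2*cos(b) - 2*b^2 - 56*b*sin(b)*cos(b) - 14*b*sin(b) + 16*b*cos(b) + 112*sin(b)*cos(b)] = 8*b^2*sin(b) + 7*b^2*cos(b) + 3*b^2 - 2*b*sin(b) - 30*b*cos(b) - 56*b*cos(2*b) - 4*b - 14*sin(b) - 28*sin(2*b) + 16*cos(b) + 112*cos(2*b)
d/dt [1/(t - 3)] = -1/(t - 3)^2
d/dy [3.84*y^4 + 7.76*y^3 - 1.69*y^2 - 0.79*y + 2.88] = 15.36*y^3 + 23.28*y^2 - 3.38*y - 0.79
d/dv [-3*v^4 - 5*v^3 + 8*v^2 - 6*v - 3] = -12*v^3 - 15*v^2 + 16*v - 6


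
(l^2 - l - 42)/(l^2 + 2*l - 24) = (l - 7)/(l - 4)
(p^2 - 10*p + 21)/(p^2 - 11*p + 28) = (p - 3)/(p - 4)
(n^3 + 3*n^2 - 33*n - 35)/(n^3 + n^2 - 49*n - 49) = (n - 5)/(n - 7)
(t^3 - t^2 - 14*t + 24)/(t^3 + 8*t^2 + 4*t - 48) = (t - 3)/(t + 6)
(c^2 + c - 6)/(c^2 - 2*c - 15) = (c - 2)/(c - 5)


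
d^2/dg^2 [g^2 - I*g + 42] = 2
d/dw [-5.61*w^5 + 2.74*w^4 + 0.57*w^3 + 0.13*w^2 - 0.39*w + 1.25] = -28.05*w^4 + 10.96*w^3 + 1.71*w^2 + 0.26*w - 0.39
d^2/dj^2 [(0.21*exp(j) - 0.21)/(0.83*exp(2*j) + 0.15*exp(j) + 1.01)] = (0.144669*exp(4*j) - 0.604821*exp(3*j) - 1.134693*exp(2*j) + 0.667632*exp(j) + 0.246036)*exp(j)/(0.571787*exp(6*j) + 0.310005*exp(5*j) + 2.143392*exp(4*j) + 0.757845*exp(3*j) + 2.608224*exp(2*j) + 0.459045*exp(j) + 1.030301)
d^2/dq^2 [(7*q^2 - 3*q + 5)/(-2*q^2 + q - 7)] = 2*(-2*q^3 + 234*q^2 - 96*q - 257)/(8*q^6 - 12*q^5 + 90*q^4 - 85*q^3 + 315*q^2 - 147*q + 343)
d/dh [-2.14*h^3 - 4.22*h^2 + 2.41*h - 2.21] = -6.42*h^2 - 8.44*h + 2.41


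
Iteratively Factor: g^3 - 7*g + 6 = (g - 1)*(g^2 + g - 6) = (g - 2)*(g - 1)*(g + 3)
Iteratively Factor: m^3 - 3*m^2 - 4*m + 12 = (m + 2)*(m^2 - 5*m + 6) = (m - 2)*(m + 2)*(m - 3)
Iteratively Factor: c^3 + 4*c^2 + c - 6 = (c + 2)*(c^2 + 2*c - 3) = (c - 1)*(c + 2)*(c + 3)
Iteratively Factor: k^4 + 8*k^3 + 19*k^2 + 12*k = (k + 4)*(k^3 + 4*k^2 + 3*k) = (k + 1)*(k + 4)*(k^2 + 3*k) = k*(k + 1)*(k + 4)*(k + 3)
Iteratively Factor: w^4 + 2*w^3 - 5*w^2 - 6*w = (w + 1)*(w^3 + w^2 - 6*w) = (w - 2)*(w + 1)*(w^2 + 3*w) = (w - 2)*(w + 1)*(w + 3)*(w)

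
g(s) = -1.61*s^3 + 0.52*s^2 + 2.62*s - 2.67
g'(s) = -4.83*s^2 + 1.04*s + 2.62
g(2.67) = -22.61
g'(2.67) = -29.04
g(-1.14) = -2.60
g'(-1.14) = -4.84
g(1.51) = -3.07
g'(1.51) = -6.82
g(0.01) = -2.64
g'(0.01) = 2.63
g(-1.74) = 2.83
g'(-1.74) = -13.81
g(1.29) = -1.88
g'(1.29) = -4.08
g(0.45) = -1.53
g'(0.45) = 2.11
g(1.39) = -2.35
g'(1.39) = -5.27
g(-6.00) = 348.09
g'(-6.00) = -177.50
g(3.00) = -33.60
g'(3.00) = -37.73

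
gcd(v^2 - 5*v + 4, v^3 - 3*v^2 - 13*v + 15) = v - 1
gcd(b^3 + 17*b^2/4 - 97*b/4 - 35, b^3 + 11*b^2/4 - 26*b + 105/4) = b + 7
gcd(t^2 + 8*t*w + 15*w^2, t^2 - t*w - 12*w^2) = t + 3*w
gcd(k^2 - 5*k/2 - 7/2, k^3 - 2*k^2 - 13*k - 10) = k + 1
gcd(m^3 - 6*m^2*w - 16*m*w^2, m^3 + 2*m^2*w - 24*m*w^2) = m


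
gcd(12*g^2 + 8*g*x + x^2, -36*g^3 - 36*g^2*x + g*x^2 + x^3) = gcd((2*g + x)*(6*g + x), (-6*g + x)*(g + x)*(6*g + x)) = 6*g + x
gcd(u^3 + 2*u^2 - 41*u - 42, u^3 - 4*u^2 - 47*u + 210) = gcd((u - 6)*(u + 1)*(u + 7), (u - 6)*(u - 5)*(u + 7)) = u^2 + u - 42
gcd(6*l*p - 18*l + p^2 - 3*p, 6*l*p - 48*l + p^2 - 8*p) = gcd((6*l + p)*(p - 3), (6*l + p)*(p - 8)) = 6*l + p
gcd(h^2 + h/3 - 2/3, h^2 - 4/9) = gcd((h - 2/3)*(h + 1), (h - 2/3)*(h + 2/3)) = h - 2/3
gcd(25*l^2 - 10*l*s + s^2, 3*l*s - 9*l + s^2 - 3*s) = 1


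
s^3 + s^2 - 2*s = s*(s - 1)*(s + 2)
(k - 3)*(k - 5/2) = k^2 - 11*k/2 + 15/2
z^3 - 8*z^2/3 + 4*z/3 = z*(z - 2)*(z - 2/3)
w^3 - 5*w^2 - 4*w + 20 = (w - 5)*(w - 2)*(w + 2)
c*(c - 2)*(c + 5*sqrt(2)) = c^3 - 2*c^2 + 5*sqrt(2)*c^2 - 10*sqrt(2)*c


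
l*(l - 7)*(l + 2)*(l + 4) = l^4 - l^3 - 34*l^2 - 56*l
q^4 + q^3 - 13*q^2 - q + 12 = (q - 3)*(q - 1)*(q + 1)*(q + 4)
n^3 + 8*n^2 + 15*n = n*(n + 3)*(n + 5)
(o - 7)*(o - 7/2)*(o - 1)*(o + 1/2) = o^4 - 11*o^3 + 117*o^2/4 - 7*o - 49/4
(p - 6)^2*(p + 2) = p^3 - 10*p^2 + 12*p + 72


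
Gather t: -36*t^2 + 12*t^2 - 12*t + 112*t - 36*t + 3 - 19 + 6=-24*t^2 + 64*t - 10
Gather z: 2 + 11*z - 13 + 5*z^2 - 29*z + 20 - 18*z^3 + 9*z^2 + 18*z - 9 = -18*z^3 + 14*z^2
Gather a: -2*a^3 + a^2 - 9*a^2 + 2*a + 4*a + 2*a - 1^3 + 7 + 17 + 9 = -2*a^3 - 8*a^2 + 8*a + 32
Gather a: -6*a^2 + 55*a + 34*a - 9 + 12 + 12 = -6*a^2 + 89*a + 15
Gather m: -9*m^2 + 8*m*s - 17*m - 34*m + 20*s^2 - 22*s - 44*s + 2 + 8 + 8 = -9*m^2 + m*(8*s - 51) + 20*s^2 - 66*s + 18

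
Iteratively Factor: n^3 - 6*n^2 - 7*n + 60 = (n - 5)*(n^2 - n - 12) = (n - 5)*(n + 3)*(n - 4)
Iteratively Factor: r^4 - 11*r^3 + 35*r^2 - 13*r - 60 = (r - 5)*(r^3 - 6*r^2 + 5*r + 12) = (r - 5)*(r - 3)*(r^2 - 3*r - 4) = (r - 5)*(r - 4)*(r - 3)*(r + 1)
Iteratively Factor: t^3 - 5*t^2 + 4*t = (t - 4)*(t^2 - t) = t*(t - 4)*(t - 1)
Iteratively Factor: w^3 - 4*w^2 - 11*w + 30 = (w - 5)*(w^2 + w - 6) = (w - 5)*(w + 3)*(w - 2)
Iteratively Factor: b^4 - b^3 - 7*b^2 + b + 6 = (b - 1)*(b^3 - 7*b - 6) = (b - 3)*(b - 1)*(b^2 + 3*b + 2) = (b - 3)*(b - 1)*(b + 1)*(b + 2)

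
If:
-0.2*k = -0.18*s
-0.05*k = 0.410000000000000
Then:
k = -8.20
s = -9.11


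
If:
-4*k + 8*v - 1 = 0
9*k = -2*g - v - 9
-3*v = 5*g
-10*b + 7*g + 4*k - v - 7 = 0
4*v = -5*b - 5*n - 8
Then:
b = -1613/1780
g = 81/356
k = -359/356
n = -139/356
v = -135/356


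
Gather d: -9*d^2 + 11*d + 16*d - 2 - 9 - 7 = -9*d^2 + 27*d - 18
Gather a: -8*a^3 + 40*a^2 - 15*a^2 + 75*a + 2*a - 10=-8*a^3 + 25*a^2 + 77*a - 10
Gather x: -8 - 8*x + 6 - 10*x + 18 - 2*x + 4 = 20 - 20*x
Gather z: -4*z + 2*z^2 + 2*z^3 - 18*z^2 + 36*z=2*z^3 - 16*z^2 + 32*z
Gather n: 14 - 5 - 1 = 8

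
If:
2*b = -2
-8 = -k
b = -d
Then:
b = -1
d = 1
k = 8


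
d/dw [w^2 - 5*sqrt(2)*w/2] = 2*w - 5*sqrt(2)/2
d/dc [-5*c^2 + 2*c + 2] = 2 - 10*c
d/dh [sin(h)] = cos(h)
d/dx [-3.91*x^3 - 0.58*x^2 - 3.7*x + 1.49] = -11.73*x^2 - 1.16*x - 3.7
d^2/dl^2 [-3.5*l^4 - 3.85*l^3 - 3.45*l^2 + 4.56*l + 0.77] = -42.0*l^2 - 23.1*l - 6.9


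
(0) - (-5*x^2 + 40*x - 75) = 5*x^2 - 40*x + 75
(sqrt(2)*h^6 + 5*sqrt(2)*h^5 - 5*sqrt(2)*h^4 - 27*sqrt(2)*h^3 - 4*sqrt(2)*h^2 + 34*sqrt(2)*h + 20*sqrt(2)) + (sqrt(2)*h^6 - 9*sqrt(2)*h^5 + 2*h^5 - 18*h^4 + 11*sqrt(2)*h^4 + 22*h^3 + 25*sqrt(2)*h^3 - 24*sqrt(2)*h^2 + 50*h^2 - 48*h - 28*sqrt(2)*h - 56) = 2*sqrt(2)*h^6 - 4*sqrt(2)*h^5 + 2*h^5 - 18*h^4 + 6*sqrt(2)*h^4 - 2*sqrt(2)*h^3 + 22*h^3 - 28*sqrt(2)*h^2 + 50*h^2 - 48*h + 6*sqrt(2)*h - 56 + 20*sqrt(2)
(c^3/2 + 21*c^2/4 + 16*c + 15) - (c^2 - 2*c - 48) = c^3/2 + 17*c^2/4 + 18*c + 63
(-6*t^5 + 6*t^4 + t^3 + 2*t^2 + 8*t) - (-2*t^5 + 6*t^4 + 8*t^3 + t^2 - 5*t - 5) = -4*t^5 - 7*t^3 + t^2 + 13*t + 5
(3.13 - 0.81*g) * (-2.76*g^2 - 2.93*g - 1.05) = 2.2356*g^3 - 6.2655*g^2 - 8.3204*g - 3.2865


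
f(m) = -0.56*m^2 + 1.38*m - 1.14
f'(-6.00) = 8.10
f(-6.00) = -29.58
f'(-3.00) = 4.74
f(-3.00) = -10.32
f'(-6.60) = 8.77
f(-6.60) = -34.64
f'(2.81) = -1.77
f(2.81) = -1.68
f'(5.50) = -4.78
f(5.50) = -10.49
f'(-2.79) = 4.50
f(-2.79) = -9.35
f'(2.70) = -1.64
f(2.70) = -1.50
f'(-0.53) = 1.97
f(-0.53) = -2.03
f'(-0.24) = 1.65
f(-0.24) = -1.50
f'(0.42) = 0.91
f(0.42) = -0.66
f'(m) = 1.38 - 1.12*m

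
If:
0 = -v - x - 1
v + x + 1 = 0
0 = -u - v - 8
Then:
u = x - 7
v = -x - 1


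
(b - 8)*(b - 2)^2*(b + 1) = b^4 - 11*b^3 + 24*b^2 + 4*b - 32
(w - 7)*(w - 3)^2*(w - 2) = w^4 - 15*w^3 + 77*w^2 - 165*w + 126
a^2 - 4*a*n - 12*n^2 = (a - 6*n)*(a + 2*n)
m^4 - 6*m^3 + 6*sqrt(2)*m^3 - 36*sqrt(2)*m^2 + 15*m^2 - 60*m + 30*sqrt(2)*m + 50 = (m - 5)*(m - 1)*(m + sqrt(2))*(m + 5*sqrt(2))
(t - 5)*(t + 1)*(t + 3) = t^3 - t^2 - 17*t - 15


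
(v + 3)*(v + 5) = v^2 + 8*v + 15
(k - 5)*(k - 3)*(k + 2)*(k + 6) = k^4 - 37*k^2 + 24*k + 180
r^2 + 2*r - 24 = (r - 4)*(r + 6)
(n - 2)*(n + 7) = n^2 + 5*n - 14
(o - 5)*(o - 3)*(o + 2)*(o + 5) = o^4 - o^3 - 31*o^2 + 25*o + 150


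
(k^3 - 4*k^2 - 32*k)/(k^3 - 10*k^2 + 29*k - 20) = k*(k^2 - 4*k - 32)/(k^3 - 10*k^2 + 29*k - 20)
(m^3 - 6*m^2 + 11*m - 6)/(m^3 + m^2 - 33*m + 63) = (m^2 - 3*m + 2)/(m^2 + 4*m - 21)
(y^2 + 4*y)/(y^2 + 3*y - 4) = y/(y - 1)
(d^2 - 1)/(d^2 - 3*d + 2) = (d + 1)/(d - 2)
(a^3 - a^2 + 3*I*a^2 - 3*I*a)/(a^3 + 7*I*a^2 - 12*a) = (a - 1)/(a + 4*I)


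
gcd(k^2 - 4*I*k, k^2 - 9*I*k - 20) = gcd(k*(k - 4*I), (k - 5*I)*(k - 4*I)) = k - 4*I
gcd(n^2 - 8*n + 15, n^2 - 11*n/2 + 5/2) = n - 5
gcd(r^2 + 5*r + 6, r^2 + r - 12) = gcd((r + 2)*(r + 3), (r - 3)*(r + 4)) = 1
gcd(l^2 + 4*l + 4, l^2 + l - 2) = l + 2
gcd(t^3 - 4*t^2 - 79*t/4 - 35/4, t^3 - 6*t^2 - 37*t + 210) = t - 7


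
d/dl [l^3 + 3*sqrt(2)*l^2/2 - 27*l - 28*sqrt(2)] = 3*l^2 + 3*sqrt(2)*l - 27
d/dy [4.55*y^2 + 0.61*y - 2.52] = 9.1*y + 0.61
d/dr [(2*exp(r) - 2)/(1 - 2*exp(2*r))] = 2*(-4*(1 - exp(r))*exp(r) - 2*exp(2*r) + 1)*exp(r)/(2*exp(2*r) - 1)^2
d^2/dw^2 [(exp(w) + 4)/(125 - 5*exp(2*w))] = (8*(exp(w) + 2)*(exp(2*w) - 25)*exp(w) - 8*(exp(w) + 4)*exp(3*w) - (exp(2*w) - 25)^2)*exp(w)/(5*(exp(2*w) - 25)^3)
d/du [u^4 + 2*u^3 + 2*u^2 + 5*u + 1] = 4*u^3 + 6*u^2 + 4*u + 5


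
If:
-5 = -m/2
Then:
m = 10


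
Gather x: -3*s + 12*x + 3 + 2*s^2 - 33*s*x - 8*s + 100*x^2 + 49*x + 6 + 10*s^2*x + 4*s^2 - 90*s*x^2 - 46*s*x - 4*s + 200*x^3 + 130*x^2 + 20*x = 6*s^2 - 15*s + 200*x^3 + x^2*(230 - 90*s) + x*(10*s^2 - 79*s + 81) + 9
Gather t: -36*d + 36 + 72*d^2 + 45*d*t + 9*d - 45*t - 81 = 72*d^2 - 27*d + t*(45*d - 45) - 45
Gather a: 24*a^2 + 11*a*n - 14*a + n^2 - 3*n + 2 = 24*a^2 + a*(11*n - 14) + n^2 - 3*n + 2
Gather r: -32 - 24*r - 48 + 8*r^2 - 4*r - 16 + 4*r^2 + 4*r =12*r^2 - 24*r - 96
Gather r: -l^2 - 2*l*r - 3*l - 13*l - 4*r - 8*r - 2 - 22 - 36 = -l^2 - 16*l + r*(-2*l - 12) - 60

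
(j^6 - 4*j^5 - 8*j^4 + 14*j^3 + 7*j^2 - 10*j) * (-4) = -4*j^6 + 16*j^5 + 32*j^4 - 56*j^3 - 28*j^2 + 40*j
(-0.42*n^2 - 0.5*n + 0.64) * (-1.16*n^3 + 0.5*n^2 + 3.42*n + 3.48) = 0.4872*n^5 + 0.37*n^4 - 2.4288*n^3 - 2.8516*n^2 + 0.4488*n + 2.2272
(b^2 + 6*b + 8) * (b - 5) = b^3 + b^2 - 22*b - 40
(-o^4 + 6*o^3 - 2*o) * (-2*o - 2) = 2*o^5 - 10*o^4 - 12*o^3 + 4*o^2 + 4*o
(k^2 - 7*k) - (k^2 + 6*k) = -13*k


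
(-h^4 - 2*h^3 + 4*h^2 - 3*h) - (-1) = -h^4 - 2*h^3 + 4*h^2 - 3*h + 1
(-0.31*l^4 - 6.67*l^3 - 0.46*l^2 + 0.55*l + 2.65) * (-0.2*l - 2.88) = 0.062*l^5 + 2.2268*l^4 + 19.3016*l^3 + 1.2148*l^2 - 2.114*l - 7.632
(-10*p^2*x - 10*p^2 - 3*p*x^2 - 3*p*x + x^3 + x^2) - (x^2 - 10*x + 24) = -10*p^2*x - 10*p^2 - 3*p*x^2 - 3*p*x + x^3 + 10*x - 24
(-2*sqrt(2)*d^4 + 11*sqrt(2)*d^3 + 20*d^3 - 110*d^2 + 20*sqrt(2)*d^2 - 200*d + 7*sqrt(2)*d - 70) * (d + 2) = -2*sqrt(2)*d^5 + 7*sqrt(2)*d^4 + 20*d^4 - 70*d^3 + 42*sqrt(2)*d^3 - 420*d^2 + 47*sqrt(2)*d^2 - 470*d + 14*sqrt(2)*d - 140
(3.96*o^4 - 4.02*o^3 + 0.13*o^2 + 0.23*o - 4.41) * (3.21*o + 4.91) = 12.7116*o^5 + 6.5394*o^4 - 19.3209*o^3 + 1.3766*o^2 - 13.0268*o - 21.6531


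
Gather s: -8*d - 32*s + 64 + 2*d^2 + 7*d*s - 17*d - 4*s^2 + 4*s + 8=2*d^2 - 25*d - 4*s^2 + s*(7*d - 28) + 72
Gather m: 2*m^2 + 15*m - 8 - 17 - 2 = 2*m^2 + 15*m - 27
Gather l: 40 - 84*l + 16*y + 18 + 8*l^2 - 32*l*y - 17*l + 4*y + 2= 8*l^2 + l*(-32*y - 101) + 20*y + 60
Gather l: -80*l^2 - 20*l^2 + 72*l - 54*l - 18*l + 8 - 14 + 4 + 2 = -100*l^2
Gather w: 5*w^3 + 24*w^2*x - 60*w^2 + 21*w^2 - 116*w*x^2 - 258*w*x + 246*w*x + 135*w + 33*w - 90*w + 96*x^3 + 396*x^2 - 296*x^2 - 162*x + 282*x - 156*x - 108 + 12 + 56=5*w^3 + w^2*(24*x - 39) + w*(-116*x^2 - 12*x + 78) + 96*x^3 + 100*x^2 - 36*x - 40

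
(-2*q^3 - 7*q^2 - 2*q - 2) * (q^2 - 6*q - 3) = -2*q^5 + 5*q^4 + 46*q^3 + 31*q^2 + 18*q + 6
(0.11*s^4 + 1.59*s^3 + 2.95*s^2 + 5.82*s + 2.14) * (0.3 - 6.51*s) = -0.7161*s^5 - 10.3179*s^4 - 18.7275*s^3 - 37.0032*s^2 - 12.1854*s + 0.642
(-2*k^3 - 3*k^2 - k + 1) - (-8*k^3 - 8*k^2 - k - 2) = 6*k^3 + 5*k^2 + 3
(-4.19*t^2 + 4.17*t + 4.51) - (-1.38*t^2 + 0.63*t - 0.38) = -2.81*t^2 + 3.54*t + 4.89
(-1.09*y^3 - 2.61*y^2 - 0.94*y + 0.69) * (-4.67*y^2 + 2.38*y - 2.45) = 5.0903*y^5 + 9.5945*y^4 + 0.8485*y^3 + 0.935*y^2 + 3.9452*y - 1.6905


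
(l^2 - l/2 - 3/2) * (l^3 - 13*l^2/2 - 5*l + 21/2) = l^5 - 7*l^4 - 13*l^3/4 + 91*l^2/4 + 9*l/4 - 63/4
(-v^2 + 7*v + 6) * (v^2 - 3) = -v^4 + 7*v^3 + 9*v^2 - 21*v - 18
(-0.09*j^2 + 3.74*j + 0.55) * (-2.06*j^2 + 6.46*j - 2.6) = 0.1854*j^4 - 8.2858*j^3 + 23.2614*j^2 - 6.171*j - 1.43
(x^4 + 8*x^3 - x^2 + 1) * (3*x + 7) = 3*x^5 + 31*x^4 + 53*x^3 - 7*x^2 + 3*x + 7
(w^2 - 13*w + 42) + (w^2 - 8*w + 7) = 2*w^2 - 21*w + 49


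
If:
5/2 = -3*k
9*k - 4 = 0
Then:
No Solution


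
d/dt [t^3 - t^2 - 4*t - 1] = 3*t^2 - 2*t - 4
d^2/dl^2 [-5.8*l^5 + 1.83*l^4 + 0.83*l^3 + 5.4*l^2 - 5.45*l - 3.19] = -116.0*l^3 + 21.96*l^2 + 4.98*l + 10.8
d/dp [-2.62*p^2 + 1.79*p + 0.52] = 1.79 - 5.24*p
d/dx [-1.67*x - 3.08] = -1.67000000000000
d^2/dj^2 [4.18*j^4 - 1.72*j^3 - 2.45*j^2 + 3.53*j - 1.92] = 50.16*j^2 - 10.32*j - 4.9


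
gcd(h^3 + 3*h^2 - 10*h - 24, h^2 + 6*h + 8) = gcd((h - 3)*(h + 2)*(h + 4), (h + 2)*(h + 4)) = h^2 + 6*h + 8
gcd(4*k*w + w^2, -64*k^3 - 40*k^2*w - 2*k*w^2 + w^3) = 4*k + w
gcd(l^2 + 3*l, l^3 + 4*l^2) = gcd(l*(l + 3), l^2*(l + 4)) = l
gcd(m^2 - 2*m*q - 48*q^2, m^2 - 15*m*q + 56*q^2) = -m + 8*q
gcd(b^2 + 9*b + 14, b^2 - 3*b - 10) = b + 2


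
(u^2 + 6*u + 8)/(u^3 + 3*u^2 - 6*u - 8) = (u + 2)/(u^2 - u - 2)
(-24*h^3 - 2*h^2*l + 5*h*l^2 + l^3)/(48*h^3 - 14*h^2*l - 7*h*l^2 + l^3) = (-4*h - l)/(8*h - l)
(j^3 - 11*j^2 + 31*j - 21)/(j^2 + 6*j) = (j^3 - 11*j^2 + 31*j - 21)/(j*(j + 6))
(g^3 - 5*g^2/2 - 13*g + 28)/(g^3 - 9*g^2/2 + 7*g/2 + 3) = (2*g^2 - g - 28)/(2*g^2 - 5*g - 3)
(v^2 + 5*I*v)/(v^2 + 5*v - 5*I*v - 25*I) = v*(v + 5*I)/(v^2 + 5*v*(1 - I) - 25*I)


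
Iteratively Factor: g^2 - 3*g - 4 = (g - 4)*(g + 1)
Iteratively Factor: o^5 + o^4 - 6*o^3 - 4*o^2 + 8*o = (o - 1)*(o^4 + 2*o^3 - 4*o^2 - 8*o) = (o - 2)*(o - 1)*(o^3 + 4*o^2 + 4*o) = (o - 2)*(o - 1)*(o + 2)*(o^2 + 2*o) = o*(o - 2)*(o - 1)*(o + 2)*(o + 2)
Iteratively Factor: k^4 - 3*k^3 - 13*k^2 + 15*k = (k)*(k^3 - 3*k^2 - 13*k + 15) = k*(k - 5)*(k^2 + 2*k - 3) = k*(k - 5)*(k - 1)*(k + 3)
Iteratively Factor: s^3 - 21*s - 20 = (s - 5)*(s^2 + 5*s + 4) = (s - 5)*(s + 1)*(s + 4)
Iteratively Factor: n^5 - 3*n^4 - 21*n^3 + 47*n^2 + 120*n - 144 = (n - 4)*(n^4 + n^3 - 17*n^2 - 21*n + 36) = (n - 4)*(n + 3)*(n^3 - 2*n^2 - 11*n + 12) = (n - 4)*(n + 3)^2*(n^2 - 5*n + 4) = (n - 4)^2*(n + 3)^2*(n - 1)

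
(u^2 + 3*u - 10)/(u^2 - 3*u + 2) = (u + 5)/(u - 1)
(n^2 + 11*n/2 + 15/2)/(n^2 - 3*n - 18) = (n + 5/2)/(n - 6)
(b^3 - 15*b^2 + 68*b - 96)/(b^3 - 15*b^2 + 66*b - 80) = (b^2 - 7*b + 12)/(b^2 - 7*b + 10)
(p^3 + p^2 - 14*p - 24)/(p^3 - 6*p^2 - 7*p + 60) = (p + 2)/(p - 5)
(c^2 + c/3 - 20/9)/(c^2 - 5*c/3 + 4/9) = (3*c + 5)/(3*c - 1)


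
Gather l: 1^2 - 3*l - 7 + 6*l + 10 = 3*l + 4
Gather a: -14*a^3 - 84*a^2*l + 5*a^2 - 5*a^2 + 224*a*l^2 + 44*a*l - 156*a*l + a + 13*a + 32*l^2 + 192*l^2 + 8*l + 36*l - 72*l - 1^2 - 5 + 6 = -14*a^3 - 84*a^2*l + a*(224*l^2 - 112*l + 14) + 224*l^2 - 28*l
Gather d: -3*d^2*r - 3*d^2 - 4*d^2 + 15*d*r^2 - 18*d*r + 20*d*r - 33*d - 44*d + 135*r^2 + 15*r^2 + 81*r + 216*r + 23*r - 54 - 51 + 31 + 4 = d^2*(-3*r - 7) + d*(15*r^2 + 2*r - 77) + 150*r^2 + 320*r - 70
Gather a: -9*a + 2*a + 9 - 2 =7 - 7*a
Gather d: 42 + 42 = 84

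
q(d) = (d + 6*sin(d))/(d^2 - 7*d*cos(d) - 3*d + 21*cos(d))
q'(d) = (d + 6*sin(d))*(-7*d*sin(d) - 2*d + 21*sin(d) + 7*cos(d) + 3)/(d^2 - 7*d*cos(d) - 3*d + 21*cos(d))^2 + (6*cos(d) + 1)/(d^2 - 7*d*cos(d) - 3*d + 21*cos(d)) = ((d + 6*sin(d))*(-7*d*sin(d) - 2*d + 21*sin(d) + 7*cos(d) + 3) + (6*cos(d) + 1)*(d^2 - 7*d*cos(d) - 3*d + 21*cos(d)))/((d - 3)^2*(d - 7*cos(d))^2)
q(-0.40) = -0.12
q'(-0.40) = 0.28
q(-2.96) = 0.17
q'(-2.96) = 0.25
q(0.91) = 0.80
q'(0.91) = 2.58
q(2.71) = -1.98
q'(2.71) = -4.29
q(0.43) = 0.19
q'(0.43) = 0.63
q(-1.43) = -0.69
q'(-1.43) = 1.71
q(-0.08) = -0.03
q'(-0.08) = 0.31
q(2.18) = -1.40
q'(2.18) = 0.30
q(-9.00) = -0.36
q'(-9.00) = 0.09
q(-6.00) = -0.04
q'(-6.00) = 0.05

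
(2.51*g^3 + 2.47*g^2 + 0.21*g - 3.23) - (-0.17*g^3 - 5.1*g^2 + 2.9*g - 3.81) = 2.68*g^3 + 7.57*g^2 - 2.69*g + 0.58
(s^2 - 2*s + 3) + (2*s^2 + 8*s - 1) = 3*s^2 + 6*s + 2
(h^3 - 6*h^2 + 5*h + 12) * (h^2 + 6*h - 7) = h^5 - 38*h^3 + 84*h^2 + 37*h - 84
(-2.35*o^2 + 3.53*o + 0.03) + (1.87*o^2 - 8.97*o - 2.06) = -0.48*o^2 - 5.44*o - 2.03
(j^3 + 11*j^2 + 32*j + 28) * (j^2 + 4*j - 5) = j^5 + 15*j^4 + 71*j^3 + 101*j^2 - 48*j - 140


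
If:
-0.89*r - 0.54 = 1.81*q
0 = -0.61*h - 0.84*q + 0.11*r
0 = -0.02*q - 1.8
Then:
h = 156.83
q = -90.00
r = 182.43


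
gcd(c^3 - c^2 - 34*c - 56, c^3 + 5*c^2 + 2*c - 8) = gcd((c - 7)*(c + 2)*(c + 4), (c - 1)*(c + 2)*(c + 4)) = c^2 + 6*c + 8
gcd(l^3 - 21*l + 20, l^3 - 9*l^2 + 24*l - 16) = l^2 - 5*l + 4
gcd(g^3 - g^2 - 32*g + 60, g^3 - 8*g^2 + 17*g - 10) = g^2 - 7*g + 10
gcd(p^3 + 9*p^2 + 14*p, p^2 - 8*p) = p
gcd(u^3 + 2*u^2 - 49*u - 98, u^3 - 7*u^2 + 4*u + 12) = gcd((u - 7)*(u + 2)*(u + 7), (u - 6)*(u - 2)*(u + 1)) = 1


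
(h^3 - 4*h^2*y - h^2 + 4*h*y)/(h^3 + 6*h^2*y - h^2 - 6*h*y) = (h - 4*y)/(h + 6*y)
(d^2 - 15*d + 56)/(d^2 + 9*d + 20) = (d^2 - 15*d + 56)/(d^2 + 9*d + 20)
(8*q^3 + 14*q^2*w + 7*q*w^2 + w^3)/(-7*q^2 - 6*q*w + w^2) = (-8*q^2 - 6*q*w - w^2)/(7*q - w)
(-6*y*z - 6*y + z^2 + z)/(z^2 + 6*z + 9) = (-6*y*z - 6*y + z^2 + z)/(z^2 + 6*z + 9)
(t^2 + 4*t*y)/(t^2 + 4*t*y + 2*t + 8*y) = t/(t + 2)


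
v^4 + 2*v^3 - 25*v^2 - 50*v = v*(v - 5)*(v + 2)*(v + 5)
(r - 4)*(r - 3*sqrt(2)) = r^2 - 3*sqrt(2)*r - 4*r + 12*sqrt(2)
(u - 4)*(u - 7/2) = u^2 - 15*u/2 + 14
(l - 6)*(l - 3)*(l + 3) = l^3 - 6*l^2 - 9*l + 54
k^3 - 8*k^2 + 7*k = k*(k - 7)*(k - 1)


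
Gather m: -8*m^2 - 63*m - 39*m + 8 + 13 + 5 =-8*m^2 - 102*m + 26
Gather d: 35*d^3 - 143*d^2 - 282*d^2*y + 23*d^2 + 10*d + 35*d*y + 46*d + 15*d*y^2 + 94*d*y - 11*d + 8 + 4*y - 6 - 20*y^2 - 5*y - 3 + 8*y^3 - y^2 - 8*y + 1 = 35*d^3 + d^2*(-282*y - 120) + d*(15*y^2 + 129*y + 45) + 8*y^3 - 21*y^2 - 9*y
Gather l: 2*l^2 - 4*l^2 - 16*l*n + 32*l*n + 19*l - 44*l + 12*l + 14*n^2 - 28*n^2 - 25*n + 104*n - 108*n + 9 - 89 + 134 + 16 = -2*l^2 + l*(16*n - 13) - 14*n^2 - 29*n + 70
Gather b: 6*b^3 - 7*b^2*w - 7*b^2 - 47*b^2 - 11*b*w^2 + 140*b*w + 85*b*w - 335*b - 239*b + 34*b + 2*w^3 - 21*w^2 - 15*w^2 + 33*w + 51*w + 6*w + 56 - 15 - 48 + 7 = 6*b^3 + b^2*(-7*w - 54) + b*(-11*w^2 + 225*w - 540) + 2*w^3 - 36*w^2 + 90*w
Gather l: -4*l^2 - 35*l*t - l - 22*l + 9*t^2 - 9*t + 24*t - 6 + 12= -4*l^2 + l*(-35*t - 23) + 9*t^2 + 15*t + 6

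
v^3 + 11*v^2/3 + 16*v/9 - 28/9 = (v - 2/3)*(v + 2)*(v + 7/3)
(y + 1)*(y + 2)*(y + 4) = y^3 + 7*y^2 + 14*y + 8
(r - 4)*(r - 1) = r^2 - 5*r + 4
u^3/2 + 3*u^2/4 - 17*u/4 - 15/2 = (u/2 + 1)*(u - 3)*(u + 5/2)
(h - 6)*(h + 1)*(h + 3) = h^3 - 2*h^2 - 21*h - 18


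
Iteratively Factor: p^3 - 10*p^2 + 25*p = (p - 5)*(p^2 - 5*p) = (p - 5)^2*(p)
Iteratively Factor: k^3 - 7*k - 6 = (k + 2)*(k^2 - 2*k - 3) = (k - 3)*(k + 2)*(k + 1)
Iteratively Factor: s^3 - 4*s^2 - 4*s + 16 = (s - 2)*(s^2 - 2*s - 8) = (s - 4)*(s - 2)*(s + 2)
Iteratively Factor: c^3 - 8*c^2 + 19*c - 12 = (c - 1)*(c^2 - 7*c + 12) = (c - 4)*(c - 1)*(c - 3)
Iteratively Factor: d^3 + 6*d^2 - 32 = (d - 2)*(d^2 + 8*d + 16) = (d - 2)*(d + 4)*(d + 4)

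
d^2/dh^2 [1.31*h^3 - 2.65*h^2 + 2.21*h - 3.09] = 7.86*h - 5.3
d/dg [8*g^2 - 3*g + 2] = 16*g - 3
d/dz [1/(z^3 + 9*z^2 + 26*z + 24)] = (-3*z^2 - 18*z - 26)/(z^3 + 9*z^2 + 26*z + 24)^2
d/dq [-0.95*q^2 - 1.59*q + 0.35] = -1.9*q - 1.59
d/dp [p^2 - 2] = 2*p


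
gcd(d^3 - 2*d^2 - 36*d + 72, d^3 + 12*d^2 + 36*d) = d + 6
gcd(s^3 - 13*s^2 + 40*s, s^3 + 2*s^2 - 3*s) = s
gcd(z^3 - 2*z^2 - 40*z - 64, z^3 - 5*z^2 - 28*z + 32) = z^2 - 4*z - 32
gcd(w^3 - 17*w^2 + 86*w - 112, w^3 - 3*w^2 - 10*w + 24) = w - 2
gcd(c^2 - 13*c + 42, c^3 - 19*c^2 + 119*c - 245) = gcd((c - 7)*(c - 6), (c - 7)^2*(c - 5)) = c - 7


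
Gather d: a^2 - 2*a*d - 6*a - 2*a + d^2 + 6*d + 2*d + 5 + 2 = a^2 - 8*a + d^2 + d*(8 - 2*a) + 7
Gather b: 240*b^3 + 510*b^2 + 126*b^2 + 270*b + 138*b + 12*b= 240*b^3 + 636*b^2 + 420*b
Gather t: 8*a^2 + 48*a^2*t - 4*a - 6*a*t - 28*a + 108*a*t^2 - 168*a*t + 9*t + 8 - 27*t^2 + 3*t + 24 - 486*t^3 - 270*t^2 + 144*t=8*a^2 - 32*a - 486*t^3 + t^2*(108*a - 297) + t*(48*a^2 - 174*a + 156) + 32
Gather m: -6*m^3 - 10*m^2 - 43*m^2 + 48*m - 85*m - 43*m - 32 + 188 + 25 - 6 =-6*m^3 - 53*m^2 - 80*m + 175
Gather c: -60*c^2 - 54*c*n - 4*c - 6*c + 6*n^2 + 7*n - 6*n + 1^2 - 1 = -60*c^2 + c*(-54*n - 10) + 6*n^2 + n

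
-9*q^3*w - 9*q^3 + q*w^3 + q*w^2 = (-3*q + w)*(3*q + w)*(q*w + q)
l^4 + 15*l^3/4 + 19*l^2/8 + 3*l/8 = l*(l + 1/4)*(l + 1/2)*(l + 3)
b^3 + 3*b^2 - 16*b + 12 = (b - 2)*(b - 1)*(b + 6)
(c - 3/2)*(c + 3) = c^2 + 3*c/2 - 9/2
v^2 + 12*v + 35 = (v + 5)*(v + 7)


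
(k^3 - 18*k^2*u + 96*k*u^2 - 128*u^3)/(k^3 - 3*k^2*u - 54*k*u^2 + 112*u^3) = (k - 8*u)/(k + 7*u)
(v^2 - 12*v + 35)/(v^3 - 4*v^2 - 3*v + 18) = (v^2 - 12*v + 35)/(v^3 - 4*v^2 - 3*v + 18)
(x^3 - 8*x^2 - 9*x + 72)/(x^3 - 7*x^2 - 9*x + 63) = (x - 8)/(x - 7)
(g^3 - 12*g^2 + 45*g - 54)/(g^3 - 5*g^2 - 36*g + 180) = (g^2 - 6*g + 9)/(g^2 + g - 30)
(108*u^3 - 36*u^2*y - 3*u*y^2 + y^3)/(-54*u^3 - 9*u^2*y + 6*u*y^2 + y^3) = (-6*u + y)/(3*u + y)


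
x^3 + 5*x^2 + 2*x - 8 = (x - 1)*(x + 2)*(x + 4)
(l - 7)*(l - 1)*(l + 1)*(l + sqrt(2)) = l^4 - 7*l^3 + sqrt(2)*l^3 - 7*sqrt(2)*l^2 - l^2 - sqrt(2)*l + 7*l + 7*sqrt(2)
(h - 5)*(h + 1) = h^2 - 4*h - 5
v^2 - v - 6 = (v - 3)*(v + 2)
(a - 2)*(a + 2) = a^2 - 4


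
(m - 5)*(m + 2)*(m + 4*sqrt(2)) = m^3 - 3*m^2 + 4*sqrt(2)*m^2 - 12*sqrt(2)*m - 10*m - 40*sqrt(2)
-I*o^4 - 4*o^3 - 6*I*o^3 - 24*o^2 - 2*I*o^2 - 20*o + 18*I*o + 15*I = (o + 5)*(o - 3*I)*(o - I)*(-I*o - I)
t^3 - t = t*(t - 1)*(t + 1)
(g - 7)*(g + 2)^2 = g^3 - 3*g^2 - 24*g - 28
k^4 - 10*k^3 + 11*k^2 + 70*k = k*(k - 7)*(k - 5)*(k + 2)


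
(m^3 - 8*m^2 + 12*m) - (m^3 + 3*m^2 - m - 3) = -11*m^2 + 13*m + 3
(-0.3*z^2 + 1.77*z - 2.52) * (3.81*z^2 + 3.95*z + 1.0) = -1.143*z^4 + 5.5587*z^3 - 2.9097*z^2 - 8.184*z - 2.52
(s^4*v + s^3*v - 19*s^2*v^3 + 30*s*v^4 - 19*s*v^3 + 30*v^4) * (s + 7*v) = s^5*v + 7*s^4*v^2 + s^4*v - 19*s^3*v^3 + 7*s^3*v^2 - 103*s^2*v^4 - 19*s^2*v^3 + 210*s*v^5 - 103*s*v^4 + 210*v^5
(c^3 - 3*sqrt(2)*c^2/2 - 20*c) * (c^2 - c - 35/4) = c^5 - 3*sqrt(2)*c^4/2 - c^4 - 115*c^3/4 + 3*sqrt(2)*c^3/2 + 105*sqrt(2)*c^2/8 + 20*c^2 + 175*c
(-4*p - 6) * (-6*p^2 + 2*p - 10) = 24*p^3 + 28*p^2 + 28*p + 60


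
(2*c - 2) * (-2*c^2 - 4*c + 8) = -4*c^3 - 4*c^2 + 24*c - 16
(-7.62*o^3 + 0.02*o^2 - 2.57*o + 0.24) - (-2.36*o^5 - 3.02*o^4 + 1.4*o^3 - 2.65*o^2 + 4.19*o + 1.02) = 2.36*o^5 + 3.02*o^4 - 9.02*o^3 + 2.67*o^2 - 6.76*o - 0.78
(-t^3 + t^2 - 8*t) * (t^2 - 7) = -t^5 + t^4 - t^3 - 7*t^2 + 56*t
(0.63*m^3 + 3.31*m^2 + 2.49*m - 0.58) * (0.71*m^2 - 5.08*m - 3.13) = 0.4473*m^5 - 0.8503*m^4 - 17.0188*m^3 - 23.4213*m^2 - 4.8473*m + 1.8154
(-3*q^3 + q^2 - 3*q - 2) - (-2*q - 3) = -3*q^3 + q^2 - q + 1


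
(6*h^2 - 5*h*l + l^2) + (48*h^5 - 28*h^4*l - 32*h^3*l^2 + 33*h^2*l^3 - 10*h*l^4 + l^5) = 48*h^5 - 28*h^4*l - 32*h^3*l^2 + 33*h^2*l^3 + 6*h^2 - 10*h*l^4 - 5*h*l + l^5 + l^2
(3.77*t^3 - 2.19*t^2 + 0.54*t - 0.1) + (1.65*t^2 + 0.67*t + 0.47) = 3.77*t^3 - 0.54*t^2 + 1.21*t + 0.37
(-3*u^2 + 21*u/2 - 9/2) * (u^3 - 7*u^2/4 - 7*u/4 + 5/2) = -3*u^5 + 63*u^4/4 - 141*u^3/8 - 18*u^2 + 273*u/8 - 45/4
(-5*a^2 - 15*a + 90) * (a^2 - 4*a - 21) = -5*a^4 + 5*a^3 + 255*a^2 - 45*a - 1890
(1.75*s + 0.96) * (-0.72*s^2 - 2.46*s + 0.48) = -1.26*s^3 - 4.9962*s^2 - 1.5216*s + 0.4608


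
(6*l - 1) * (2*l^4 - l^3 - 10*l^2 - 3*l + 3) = 12*l^5 - 8*l^4 - 59*l^3 - 8*l^2 + 21*l - 3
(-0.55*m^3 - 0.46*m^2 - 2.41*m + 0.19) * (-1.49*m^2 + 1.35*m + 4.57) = 0.8195*m^5 - 0.0571000000000002*m^4 + 0.456399999999999*m^3 - 5.6388*m^2 - 10.7572*m + 0.8683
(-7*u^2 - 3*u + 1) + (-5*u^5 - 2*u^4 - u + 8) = -5*u^5 - 2*u^4 - 7*u^2 - 4*u + 9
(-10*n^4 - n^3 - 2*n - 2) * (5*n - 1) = -50*n^5 + 5*n^4 + n^3 - 10*n^2 - 8*n + 2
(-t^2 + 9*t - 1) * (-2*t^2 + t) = 2*t^4 - 19*t^3 + 11*t^2 - t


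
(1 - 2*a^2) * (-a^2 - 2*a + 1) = 2*a^4 + 4*a^3 - 3*a^2 - 2*a + 1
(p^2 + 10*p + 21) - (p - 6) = p^2 + 9*p + 27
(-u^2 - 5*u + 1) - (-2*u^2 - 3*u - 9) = u^2 - 2*u + 10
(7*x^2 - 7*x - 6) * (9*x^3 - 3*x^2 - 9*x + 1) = 63*x^5 - 84*x^4 - 96*x^3 + 88*x^2 + 47*x - 6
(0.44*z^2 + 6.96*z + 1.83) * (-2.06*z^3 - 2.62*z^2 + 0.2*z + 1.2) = -0.9064*z^5 - 15.4904*z^4 - 21.917*z^3 - 2.8746*z^2 + 8.718*z + 2.196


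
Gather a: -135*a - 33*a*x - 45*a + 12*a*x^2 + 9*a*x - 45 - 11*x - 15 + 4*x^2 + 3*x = a*(12*x^2 - 24*x - 180) + 4*x^2 - 8*x - 60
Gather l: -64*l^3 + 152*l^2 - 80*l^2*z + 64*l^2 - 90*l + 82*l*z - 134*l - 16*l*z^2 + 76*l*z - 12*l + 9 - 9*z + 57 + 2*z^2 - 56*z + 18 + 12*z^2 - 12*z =-64*l^3 + l^2*(216 - 80*z) + l*(-16*z^2 + 158*z - 236) + 14*z^2 - 77*z + 84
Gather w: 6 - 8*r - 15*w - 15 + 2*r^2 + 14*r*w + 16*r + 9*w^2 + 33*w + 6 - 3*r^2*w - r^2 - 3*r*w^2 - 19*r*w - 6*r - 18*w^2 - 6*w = r^2 + 2*r + w^2*(-3*r - 9) + w*(-3*r^2 - 5*r + 12) - 3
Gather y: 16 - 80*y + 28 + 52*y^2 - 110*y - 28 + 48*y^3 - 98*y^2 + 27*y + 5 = 48*y^3 - 46*y^2 - 163*y + 21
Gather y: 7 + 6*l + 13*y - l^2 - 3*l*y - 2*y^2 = -l^2 + 6*l - 2*y^2 + y*(13 - 3*l) + 7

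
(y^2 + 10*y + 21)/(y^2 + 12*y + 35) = (y + 3)/(y + 5)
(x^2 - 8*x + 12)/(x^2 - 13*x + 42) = (x - 2)/(x - 7)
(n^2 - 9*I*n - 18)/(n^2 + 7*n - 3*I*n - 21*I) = (n - 6*I)/(n + 7)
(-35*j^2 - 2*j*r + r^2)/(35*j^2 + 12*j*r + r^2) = (-7*j + r)/(7*j + r)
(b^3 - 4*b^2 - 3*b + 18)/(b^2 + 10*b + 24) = (b^3 - 4*b^2 - 3*b + 18)/(b^2 + 10*b + 24)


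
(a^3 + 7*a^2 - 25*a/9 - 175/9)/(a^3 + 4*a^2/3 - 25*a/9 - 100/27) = 3*(a + 7)/(3*a + 4)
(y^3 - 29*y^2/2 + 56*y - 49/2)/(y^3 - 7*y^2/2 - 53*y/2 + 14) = (y - 7)/(y + 4)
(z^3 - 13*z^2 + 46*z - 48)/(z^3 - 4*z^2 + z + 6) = (z - 8)/(z + 1)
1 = 1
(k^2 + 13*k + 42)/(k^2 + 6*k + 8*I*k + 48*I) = (k + 7)/(k + 8*I)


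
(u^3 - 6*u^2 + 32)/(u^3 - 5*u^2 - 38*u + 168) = (u^2 - 2*u - 8)/(u^2 - u - 42)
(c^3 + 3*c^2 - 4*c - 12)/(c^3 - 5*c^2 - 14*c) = (c^2 + c - 6)/(c*(c - 7))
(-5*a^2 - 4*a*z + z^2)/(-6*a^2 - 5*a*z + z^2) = (-5*a + z)/(-6*a + z)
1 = 1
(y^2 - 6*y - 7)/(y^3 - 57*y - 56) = (y - 7)/(y^2 - y - 56)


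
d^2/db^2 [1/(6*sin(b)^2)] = (cos(2*b) + 2)/(3*sin(b)^4)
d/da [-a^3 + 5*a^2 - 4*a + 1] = -3*a^2 + 10*a - 4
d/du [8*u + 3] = 8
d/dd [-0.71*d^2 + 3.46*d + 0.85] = 3.46 - 1.42*d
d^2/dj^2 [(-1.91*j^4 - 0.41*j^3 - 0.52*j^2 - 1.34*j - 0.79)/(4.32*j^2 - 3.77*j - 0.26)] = (-71.290368*j^6 + 186.642144*j^5 - 150.007962*j^4 - 109.483602*j^3 - 95.924844*j^2 + 68.000712*j - 21.674406)/(80.621568*j^6 - 211.071744*j^5 + 169.642512*j^4 - 28.175849*j^3 - 10.209966*j^2 - 0.764556*j - 0.017576)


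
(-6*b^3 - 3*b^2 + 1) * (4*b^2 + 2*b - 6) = -24*b^5 - 24*b^4 + 30*b^3 + 22*b^2 + 2*b - 6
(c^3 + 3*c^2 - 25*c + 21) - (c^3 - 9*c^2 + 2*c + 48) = 12*c^2 - 27*c - 27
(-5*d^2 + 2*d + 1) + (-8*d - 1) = -5*d^2 - 6*d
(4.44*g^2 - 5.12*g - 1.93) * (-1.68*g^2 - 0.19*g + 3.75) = -7.4592*g^4 + 7.758*g^3 + 20.8652*g^2 - 18.8333*g - 7.2375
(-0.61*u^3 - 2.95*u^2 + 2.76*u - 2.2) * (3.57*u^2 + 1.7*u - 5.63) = -2.1777*u^5 - 11.5685*u^4 + 8.2725*u^3 + 13.4465*u^2 - 19.2788*u + 12.386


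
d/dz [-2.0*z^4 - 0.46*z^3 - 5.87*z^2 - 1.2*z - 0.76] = -8.0*z^3 - 1.38*z^2 - 11.74*z - 1.2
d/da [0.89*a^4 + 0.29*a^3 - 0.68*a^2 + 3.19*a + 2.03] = 3.56*a^3 + 0.87*a^2 - 1.36*a + 3.19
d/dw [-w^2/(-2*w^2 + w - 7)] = w*(14 - w)/(4*w^4 - 4*w^3 + 29*w^2 - 14*w + 49)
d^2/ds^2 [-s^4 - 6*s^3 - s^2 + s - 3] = -12*s^2 - 36*s - 2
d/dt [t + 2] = 1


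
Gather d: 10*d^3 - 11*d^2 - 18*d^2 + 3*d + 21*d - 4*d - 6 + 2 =10*d^3 - 29*d^2 + 20*d - 4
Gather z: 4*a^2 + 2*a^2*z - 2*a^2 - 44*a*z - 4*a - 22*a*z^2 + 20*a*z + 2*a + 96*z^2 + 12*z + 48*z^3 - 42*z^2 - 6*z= 2*a^2 - 2*a + 48*z^3 + z^2*(54 - 22*a) + z*(2*a^2 - 24*a + 6)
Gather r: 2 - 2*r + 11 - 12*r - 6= 7 - 14*r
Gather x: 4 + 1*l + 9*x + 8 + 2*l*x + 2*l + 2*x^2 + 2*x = 3*l + 2*x^2 + x*(2*l + 11) + 12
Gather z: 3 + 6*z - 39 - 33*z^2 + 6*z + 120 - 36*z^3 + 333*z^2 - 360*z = -36*z^3 + 300*z^2 - 348*z + 84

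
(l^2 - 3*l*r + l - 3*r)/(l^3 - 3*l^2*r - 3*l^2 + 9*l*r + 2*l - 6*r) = (l + 1)/(l^2 - 3*l + 2)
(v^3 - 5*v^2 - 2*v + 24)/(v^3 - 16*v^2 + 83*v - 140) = (v^2 - v - 6)/(v^2 - 12*v + 35)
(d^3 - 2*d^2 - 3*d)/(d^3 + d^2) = (d - 3)/d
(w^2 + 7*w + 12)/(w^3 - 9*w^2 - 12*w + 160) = (w + 3)/(w^2 - 13*w + 40)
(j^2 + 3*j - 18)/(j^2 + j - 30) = (j - 3)/(j - 5)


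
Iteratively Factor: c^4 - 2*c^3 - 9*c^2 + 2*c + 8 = (c + 2)*(c^3 - 4*c^2 - c + 4) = (c - 1)*(c + 2)*(c^2 - 3*c - 4) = (c - 1)*(c + 1)*(c + 2)*(c - 4)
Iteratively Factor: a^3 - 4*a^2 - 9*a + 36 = (a + 3)*(a^2 - 7*a + 12) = (a - 4)*(a + 3)*(a - 3)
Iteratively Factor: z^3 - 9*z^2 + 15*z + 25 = (z - 5)*(z^2 - 4*z - 5) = (z - 5)*(z + 1)*(z - 5)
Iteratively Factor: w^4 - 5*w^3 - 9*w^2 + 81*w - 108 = (w - 3)*(w^3 - 2*w^2 - 15*w + 36) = (w - 3)*(w + 4)*(w^2 - 6*w + 9) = (w - 3)^2*(w + 4)*(w - 3)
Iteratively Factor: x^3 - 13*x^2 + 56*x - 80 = (x - 4)*(x^2 - 9*x + 20) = (x - 5)*(x - 4)*(x - 4)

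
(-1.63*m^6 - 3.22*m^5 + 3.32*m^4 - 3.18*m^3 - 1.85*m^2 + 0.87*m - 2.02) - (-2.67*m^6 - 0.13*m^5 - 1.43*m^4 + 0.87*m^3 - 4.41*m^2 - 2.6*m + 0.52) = 1.04*m^6 - 3.09*m^5 + 4.75*m^4 - 4.05*m^3 + 2.56*m^2 + 3.47*m - 2.54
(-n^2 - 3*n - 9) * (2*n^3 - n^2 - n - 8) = -2*n^5 - 5*n^4 - 14*n^3 + 20*n^2 + 33*n + 72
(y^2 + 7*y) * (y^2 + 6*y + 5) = y^4 + 13*y^3 + 47*y^2 + 35*y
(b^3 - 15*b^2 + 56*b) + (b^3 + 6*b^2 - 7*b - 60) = 2*b^3 - 9*b^2 + 49*b - 60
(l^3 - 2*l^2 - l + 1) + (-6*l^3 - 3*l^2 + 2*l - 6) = -5*l^3 - 5*l^2 + l - 5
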